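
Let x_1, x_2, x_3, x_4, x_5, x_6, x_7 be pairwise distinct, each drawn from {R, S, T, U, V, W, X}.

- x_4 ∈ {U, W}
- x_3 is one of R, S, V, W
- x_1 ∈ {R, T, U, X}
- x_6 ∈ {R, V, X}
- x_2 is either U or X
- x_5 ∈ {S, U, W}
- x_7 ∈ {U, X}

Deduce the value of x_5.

Among the 7 variables, T fits only x_1 (and all 7 values in {R, S, T, U, V, W, X} must be used), so x_1 = T.
The 2 variables x_2 and x_7 are confined to {U, X}, which locks those values in; drop them from x_4, x_5, x_6.
x_4's domain is down to {W}, so x_4 = W. Strike W from x_3, x_5.
So x_5 = S.

S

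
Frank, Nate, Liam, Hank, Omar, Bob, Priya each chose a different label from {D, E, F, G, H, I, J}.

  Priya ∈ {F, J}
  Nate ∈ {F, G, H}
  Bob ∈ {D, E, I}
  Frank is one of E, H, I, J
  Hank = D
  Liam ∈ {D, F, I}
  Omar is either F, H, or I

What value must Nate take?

Hank's domain is down to {D}, so Hank = D. Eliminate D elsewhere: Liam, Bob.
The 6 still-open variables together cover exactly {E, F, G, H, I, J} — 6 values for 6 variables — and G appears only in Nate's list, so Nate = G.

G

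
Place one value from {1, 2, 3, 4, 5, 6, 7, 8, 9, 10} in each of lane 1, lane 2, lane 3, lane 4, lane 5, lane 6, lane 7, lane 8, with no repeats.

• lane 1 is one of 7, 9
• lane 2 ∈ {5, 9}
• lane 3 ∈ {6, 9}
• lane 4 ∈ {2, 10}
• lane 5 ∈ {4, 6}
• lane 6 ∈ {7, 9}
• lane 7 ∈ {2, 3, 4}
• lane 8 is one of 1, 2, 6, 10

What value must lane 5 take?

lane 1 and lane 6 between them cover only {7, 9} — a naked pair. Remove those values from lane 2, lane 3.
That leaves lane 2 = 5.
lane 3 has just one choice, so lane 3 = 6. Remove 6 from lane 5, lane 8.
So lane 5 = 4.

4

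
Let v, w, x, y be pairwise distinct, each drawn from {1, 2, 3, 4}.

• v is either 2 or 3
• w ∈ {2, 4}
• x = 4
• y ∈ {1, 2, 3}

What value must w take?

2

x has just one choice, so x = 4. Eliminate 4 elsewhere: w.
So w = 2.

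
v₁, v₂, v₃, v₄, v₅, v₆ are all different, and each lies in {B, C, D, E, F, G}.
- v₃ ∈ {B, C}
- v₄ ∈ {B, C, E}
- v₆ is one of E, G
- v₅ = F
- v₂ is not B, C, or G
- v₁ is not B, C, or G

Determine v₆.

v₅'s domain is down to {F}, so v₅ = F. Eliminate F elsewhere: v₁, v₂.
The 5 still-open variables together cover exactly {B, C, D, E, G} — 5 values for 5 variables — and G appears only in v₆'s list, so v₆ = G.

G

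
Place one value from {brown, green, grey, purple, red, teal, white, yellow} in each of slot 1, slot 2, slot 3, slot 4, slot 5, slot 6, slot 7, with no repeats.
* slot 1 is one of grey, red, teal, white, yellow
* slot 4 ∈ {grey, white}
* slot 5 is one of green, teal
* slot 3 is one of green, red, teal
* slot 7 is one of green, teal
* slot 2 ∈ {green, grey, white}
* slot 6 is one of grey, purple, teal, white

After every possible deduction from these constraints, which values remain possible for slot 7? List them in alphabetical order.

green, teal

The 7 variables draw from only 7 values {green, grey, purple, red, teal, white, yellow}, so each is used; only slot 6 can be purple, hence slot 6 = purple.
Among the 6 still-open variables, yellow fits only slot 1 (and all 6 values in {green, grey, red, teal, white, yellow} must be used), so slot 1 = yellow.
Among the 5 still-open variables, red fits only slot 3 (and all 5 values in {green, grey, red, teal, white} must be used), so slot 3 = red.
slot 5 and slot 7 between them cover only {green, teal} — a naked pair. Remove those values from slot 2.
No further eliminations apply; slot 7 can still be any of green, teal.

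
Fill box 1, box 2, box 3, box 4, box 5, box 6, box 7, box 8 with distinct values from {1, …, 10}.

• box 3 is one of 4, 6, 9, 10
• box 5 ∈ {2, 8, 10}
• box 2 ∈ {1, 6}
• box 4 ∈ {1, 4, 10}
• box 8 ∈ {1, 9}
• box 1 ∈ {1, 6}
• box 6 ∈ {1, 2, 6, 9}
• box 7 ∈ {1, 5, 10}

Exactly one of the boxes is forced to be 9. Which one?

The 8 variables draw from only 8 values {1, 2, 4, 5, 6, 8, 9, 10}, so each is used; only box 7 can be 5, hence box 7 = 5.
The 7 still-open variables together cover exactly {1, 2, 4, 6, 8, 9, 10} — 7 values for 7 variables — and 8 appears only in box 5's list, so box 5 = 8.
The 6 still-open variables together cover exactly {1, 2, 4, 6, 9, 10} — 6 values for 6 variables — and 2 appears only in box 6's list, so box 6 = 2.
The 2 variables box 1 and box 2 are confined to {1, 6}, which locks those values in; drop them from box 3, box 4, box 8.
So 9 goes to box 8.

box 8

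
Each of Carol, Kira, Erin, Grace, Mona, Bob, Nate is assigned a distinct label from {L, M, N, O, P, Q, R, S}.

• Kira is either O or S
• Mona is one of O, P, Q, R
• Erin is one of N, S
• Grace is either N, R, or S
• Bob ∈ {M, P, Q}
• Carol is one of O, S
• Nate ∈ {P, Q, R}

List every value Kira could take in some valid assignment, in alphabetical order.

Among the 7 variables, M fits only Bob (and all 7 values in {M, N, O, P, Q, R, S} must be used), so Bob = M.
Carol and Kira share exactly the 2 values {O, S}; by pigeonhole those values go to them, so strike O, S from Erin, Grace, Mona.
Erin's domain is down to {N}, so Erin = N. So Grace can't be N.
Grace's domain is down to {R}, so Grace = R. So Mona, Nate can't be R.
No further eliminations apply; Kira can still be any of O, S.

O, S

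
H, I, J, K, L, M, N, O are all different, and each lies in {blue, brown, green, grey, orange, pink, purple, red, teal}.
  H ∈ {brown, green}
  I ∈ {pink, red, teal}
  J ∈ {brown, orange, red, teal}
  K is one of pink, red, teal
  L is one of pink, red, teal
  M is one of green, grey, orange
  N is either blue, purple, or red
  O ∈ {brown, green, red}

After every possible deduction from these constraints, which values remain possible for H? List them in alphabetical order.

The 3 variables I, K, L are confined to {pink, red, teal}, which locks those values in; drop them from J, N, O.
The 2 variables H and O are confined to {brown, green}, which locks those values in; drop them from J, M.
J must be orange (only option left). So M can't be orange.
M's domain is down to {grey}, so M = grey.
No further eliminations apply; H can still be any of brown, green.

brown, green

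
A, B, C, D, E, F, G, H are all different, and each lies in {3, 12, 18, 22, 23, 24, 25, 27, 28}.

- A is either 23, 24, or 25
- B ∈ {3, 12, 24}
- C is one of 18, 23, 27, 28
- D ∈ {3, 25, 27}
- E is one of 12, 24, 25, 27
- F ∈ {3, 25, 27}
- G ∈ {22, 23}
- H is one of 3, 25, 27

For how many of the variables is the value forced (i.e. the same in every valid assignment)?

2

D, F, H between them cover only {3, 25, 27} — a naked triple. Remove those values from A, B, C, E.
The 2 variables B and E are confined to {12, 24}, which locks those values in; drop them from A.
A's domain is down to {23}, so A = 23. Strike 23 from C, G.
That leaves G = 22.
Determined: A=23, G=22. The other variables each still have more than one consistent value. That makes 2.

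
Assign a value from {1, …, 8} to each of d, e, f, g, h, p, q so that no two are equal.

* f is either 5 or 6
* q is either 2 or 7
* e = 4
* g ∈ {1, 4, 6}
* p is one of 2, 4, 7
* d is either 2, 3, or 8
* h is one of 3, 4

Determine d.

e's domain is down to {4}, so e = 4. Strike 4 from g, h, p.
h must be 3 (only option left). Strike 3 from d.
p and q between them cover only {2, 7} — a naked pair. Remove those values from d.
So d = 8.

8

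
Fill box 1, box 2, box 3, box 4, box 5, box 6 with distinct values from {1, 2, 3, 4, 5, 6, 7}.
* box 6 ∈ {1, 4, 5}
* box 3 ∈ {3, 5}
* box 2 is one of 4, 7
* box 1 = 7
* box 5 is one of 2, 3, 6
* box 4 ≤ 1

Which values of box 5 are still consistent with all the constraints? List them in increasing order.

box 1's domain is down to {7}, so box 1 = 7. So box 2 can't be 7.
That leaves box 2 = 4. Eliminate 4 elsewhere: box 6.
That leaves box 4 = 1. Eliminate 1 elsewhere: box 6.
box 6's domain is down to {5}, so box 6 = 5. Remove 5 from box 3.
box 3 must be 3 (only option left). Strike 3 from box 5.
No further eliminations apply; box 5 can still be any of 2, 6.

2, 6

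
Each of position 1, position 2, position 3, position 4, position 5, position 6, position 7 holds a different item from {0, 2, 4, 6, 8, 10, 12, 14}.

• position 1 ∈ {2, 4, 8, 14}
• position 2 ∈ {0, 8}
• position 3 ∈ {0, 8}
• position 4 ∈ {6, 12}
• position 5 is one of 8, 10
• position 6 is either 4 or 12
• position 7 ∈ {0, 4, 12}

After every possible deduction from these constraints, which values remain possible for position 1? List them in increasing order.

position 2 and position 3 between them cover only {0, 8} — a naked pair. Remove those values from position 1, position 5, position 7.
position 5's domain is down to {10}, so position 5 = 10.
position 6 and position 7 between them cover only {4, 12} — a naked pair. Remove those values from position 1, position 4.
position 4 must be 6 (only option left).
No further eliminations apply; position 1 can still be any of 2, 14.

2, 14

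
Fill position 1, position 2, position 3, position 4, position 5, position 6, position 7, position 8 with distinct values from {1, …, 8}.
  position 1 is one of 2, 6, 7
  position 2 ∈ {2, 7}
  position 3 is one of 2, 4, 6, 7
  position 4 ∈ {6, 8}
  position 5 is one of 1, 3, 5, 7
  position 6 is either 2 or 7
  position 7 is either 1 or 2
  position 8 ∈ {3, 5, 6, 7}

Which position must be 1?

The 8 variables draw from only 8 values {1, 2, 3, 4, 5, 6, 7, 8}, so each is used; only position 3 can be 4, hence position 3 = 4.
The 7 still-open variables draw from only 7 values {1, 2, 3, 5, 6, 7, 8}, so each is used; only position 4 can be 8, hence position 4 = 8.
position 2 and position 6 share exactly the 2 values {2, 7}; by pigeonhole those values go to them, so strike 2, 7 from position 1, position 5, position 7, position 8.

position 7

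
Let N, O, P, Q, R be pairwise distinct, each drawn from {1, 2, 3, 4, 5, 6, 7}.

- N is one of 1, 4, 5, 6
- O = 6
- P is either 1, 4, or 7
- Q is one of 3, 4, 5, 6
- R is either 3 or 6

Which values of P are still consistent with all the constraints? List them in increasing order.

1, 4, 7

O's domain is down to {6}, so O = 6. Strike 6 from N, Q, R.
That leaves R = 3. Remove 3 from Q.
No further eliminations apply; P can still be any of 1, 4, 7.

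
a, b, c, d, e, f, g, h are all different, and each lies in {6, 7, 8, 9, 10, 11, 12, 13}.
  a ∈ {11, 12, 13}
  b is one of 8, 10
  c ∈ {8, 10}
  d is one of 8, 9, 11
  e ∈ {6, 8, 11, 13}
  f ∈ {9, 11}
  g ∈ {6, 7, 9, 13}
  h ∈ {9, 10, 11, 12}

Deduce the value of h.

12

Among the 8 variables, 7 fits only g (and all 8 values in {6, 7, 8, 9, 10, 11, 12, 13} must be used), so g = 7.
The 7 still-open variables draw from only 7 values {6, 8, 9, 10, 11, 12, 13}, so each is used; only e can be 6, hence e = 6.
Among the 6 still-open variables, 13 fits only a (and all 6 values in {8, 9, 10, 11, 12, 13} must be used), so a = 13.
The 5 still-open variables together cover exactly {8, 9, 10, 11, 12} — 5 values for 5 variables — and 12 appears only in h's list, so h = 12.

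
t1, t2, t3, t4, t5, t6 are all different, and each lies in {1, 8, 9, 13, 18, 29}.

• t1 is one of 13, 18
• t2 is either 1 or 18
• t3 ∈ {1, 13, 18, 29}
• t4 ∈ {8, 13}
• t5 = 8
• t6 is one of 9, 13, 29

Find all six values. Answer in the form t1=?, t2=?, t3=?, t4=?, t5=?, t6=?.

t1=18, t2=1, t3=29, t4=13, t5=8, t6=9

t5's domain is down to {8}, so t5 = 8. So t4 can't be 8.
t4 has just one choice, so t4 = 13. Eliminate 13 elsewhere: t1, t3, t6.
t1 has just one choice, so t1 = 18. Strike 18 from t2, t3.
t2 has just one choice, so t2 = 1. Remove 1 from t3.
t3 has just one choice, so t3 = 29. Remove 29 from t6.
t6 must be 9 (only option left).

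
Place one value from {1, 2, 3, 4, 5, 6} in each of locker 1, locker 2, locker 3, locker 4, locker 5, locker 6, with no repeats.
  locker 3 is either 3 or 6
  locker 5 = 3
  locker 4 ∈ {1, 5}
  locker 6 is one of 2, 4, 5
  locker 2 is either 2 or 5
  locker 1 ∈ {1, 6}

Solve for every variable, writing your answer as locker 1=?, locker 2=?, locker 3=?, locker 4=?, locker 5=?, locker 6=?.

locker 1=1, locker 2=2, locker 3=6, locker 4=5, locker 5=3, locker 6=4

locker 5 has just one choice, so locker 5 = 3. Eliminate 3 elsewhere: locker 3.
locker 3 has just one choice, so locker 3 = 6. So locker 1 can't be 6.
locker 1 has just one choice, so locker 1 = 1. So locker 4 can't be 1.
locker 4 must be 5 (only option left). Eliminate 5 elsewhere: locker 2, locker 6.
locker 2 must be 2 (only option left). Remove 2 from locker 6.
That leaves locker 6 = 4.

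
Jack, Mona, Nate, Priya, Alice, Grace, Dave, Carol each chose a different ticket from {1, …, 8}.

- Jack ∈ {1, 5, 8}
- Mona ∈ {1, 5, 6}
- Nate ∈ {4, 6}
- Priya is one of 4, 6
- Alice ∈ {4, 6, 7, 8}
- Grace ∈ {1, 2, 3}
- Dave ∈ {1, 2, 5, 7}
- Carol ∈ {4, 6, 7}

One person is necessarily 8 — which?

The 8 variables together cover exactly {1, 2, 3, 4, 5, 6, 7, 8} — 8 values for 8 variables — and 3 appears only in Grace's list, so Grace = 3.
The 7 still-open variables together cover exactly {1, 2, 4, 5, 6, 7, 8} — 7 values for 7 variables — and 2 appears only in Dave's list, so Dave = 2.
Nate and Priya between them cover only {4, 6} — a naked pair. Remove those values from Mona, Alice, Carol.
Carol's domain is down to {7}, so Carol = 7. Remove 7 from Alice.
So 8 goes to Alice.

Alice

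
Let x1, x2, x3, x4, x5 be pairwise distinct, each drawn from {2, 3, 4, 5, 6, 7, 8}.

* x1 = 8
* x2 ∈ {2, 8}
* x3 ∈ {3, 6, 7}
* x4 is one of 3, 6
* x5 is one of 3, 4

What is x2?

x1's domain is down to {8}, so x1 = 8. Remove 8 from x2.
So x2 = 2.

2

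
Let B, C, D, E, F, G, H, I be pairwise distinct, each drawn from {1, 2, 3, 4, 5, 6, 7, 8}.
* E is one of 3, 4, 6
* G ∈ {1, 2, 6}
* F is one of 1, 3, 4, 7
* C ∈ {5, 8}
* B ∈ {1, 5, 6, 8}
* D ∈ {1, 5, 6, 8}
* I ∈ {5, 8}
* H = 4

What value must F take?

H's domain is down to {4}, so H = 4. Eliminate 4 elsewhere: E, F.
The 7 still-open variables draw from only 7 values {1, 2, 3, 5, 6, 7, 8}, so each is used; only G can be 2, hence G = 2.
The 6 still-open variables together cover exactly {1, 3, 5, 6, 7, 8} — 6 values for 6 variables — and 7 appears only in F's list, so F = 7.

7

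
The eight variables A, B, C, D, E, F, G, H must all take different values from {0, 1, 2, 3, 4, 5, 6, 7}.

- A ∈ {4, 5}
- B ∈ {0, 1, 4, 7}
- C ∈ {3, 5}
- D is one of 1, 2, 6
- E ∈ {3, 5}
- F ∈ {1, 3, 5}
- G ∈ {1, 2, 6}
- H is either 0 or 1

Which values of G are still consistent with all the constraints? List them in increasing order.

2, 6

The 8 variables draw from only 8 values {0, 1, 2, 3, 4, 5, 6, 7}, so each is used; only B can be 7, hence B = 7.
The 7 still-open variables together cover exactly {0, 1, 2, 3, 4, 5, 6} — 7 values for 7 variables — and 0 appears only in H's list, so H = 0.
The 6 still-open variables draw from only 6 values {1, 2, 3, 4, 5, 6}, so each is used; only A can be 4, hence A = 4.
C and E share exactly the 2 values {3, 5}; by pigeonhole those values go to them, so strike 3, 5 from F.
F has just one choice, so F = 1. Eliminate 1 elsewhere: D, G.
No further eliminations apply; G can still be any of 2, 6.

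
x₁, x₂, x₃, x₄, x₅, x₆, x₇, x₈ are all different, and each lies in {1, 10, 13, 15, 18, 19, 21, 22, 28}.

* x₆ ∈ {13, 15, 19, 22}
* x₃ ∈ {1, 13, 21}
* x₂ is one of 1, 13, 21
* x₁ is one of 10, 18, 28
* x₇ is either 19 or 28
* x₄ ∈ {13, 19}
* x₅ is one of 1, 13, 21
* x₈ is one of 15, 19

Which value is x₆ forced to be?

x₂, x₃, x₅ between them cover only {1, 13, 21} — a naked triple. Remove those values from x₄, x₆.
That leaves x₄ = 19. So x₆, x₇, x₈ can't be 19.
x₇ must be 28 (only option left). Eliminate 28 elsewhere: x₁.
x₈ must be 15 (only option left). Strike 15 from x₆.
So x₆ = 22.

22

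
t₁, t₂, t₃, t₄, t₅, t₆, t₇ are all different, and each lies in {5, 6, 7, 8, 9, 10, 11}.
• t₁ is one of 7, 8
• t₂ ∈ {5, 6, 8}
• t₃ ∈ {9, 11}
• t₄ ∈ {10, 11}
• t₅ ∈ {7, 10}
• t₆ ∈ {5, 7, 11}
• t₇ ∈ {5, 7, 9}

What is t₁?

The 7 variables together cover exactly {5, 6, 7, 8, 9, 10, 11} — 7 values for 7 variables — and 6 appears only in t₂'s list, so t₂ = 6.
The 6 still-open variables draw from only 6 values {5, 7, 8, 9, 10, 11}, so each is used; only t₁ can be 8, hence t₁ = 8.

8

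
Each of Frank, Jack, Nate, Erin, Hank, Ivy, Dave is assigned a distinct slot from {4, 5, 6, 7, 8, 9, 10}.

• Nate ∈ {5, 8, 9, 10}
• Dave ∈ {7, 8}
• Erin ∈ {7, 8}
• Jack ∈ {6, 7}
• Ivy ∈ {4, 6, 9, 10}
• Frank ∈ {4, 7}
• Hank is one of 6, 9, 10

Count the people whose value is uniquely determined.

3

Among the 7 variables, 5 fits only Nate (and all 7 values in {4, 5, 6, 7, 8, 9, 10} must be used), so Nate = 5.
Erin and Dave between them cover only {7, 8} — a naked pair. Remove those values from Frank, Jack.
Frank must be 4 (only option left). Strike 4 from Ivy.
Jack has just one choice, so Jack = 6. Strike 6 from Hank, Ivy.
Determined: Frank=4, Jack=6, Nate=5. The other people each still have more than one consistent value. That makes 3.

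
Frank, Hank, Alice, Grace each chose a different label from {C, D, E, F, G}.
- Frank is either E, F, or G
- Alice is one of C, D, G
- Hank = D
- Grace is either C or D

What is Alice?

Hank's domain is down to {D}, so Hank = D. Strike D from Alice, Grace.
Grace must be C (only option left). Strike C from Alice.
So Alice = G.

G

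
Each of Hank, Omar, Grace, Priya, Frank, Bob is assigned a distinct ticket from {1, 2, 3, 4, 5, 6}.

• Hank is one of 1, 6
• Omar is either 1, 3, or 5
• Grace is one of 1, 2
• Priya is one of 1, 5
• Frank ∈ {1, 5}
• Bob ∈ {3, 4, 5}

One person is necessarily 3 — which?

Omar

Among the 6 variables, 2 fits only Grace (and all 6 values in {1, 2, 3, 4, 5, 6} must be used), so Grace = 2.
The 5 still-open variables together cover exactly {1, 3, 4, 5, 6} — 5 values for 5 variables — and 4 appears only in Bob's list, so Bob = 4.
Among the 4 still-open variables, 3 fits only Omar (and all 4 values in {1, 3, 5, 6} must be used), so Omar = 3.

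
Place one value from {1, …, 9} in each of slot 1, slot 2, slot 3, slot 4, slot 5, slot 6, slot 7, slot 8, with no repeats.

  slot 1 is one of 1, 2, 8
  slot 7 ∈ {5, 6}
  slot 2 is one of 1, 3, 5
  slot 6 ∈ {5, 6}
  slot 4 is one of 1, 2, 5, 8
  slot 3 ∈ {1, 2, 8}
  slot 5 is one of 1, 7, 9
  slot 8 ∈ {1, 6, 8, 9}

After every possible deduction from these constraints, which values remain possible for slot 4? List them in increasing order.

The 8 variables draw from only 8 values {1, 2, 3, 5, 6, 7, 8, 9}, so each is used; only slot 2 can be 3, hence slot 2 = 3.
The 7 still-open variables together cover exactly {1, 2, 5, 6, 7, 8, 9} — 7 values for 7 variables — and 7 appears only in slot 5's list, so slot 5 = 7.
The 6 still-open variables together cover exactly {1, 2, 5, 6, 8, 9} — 6 values for 6 variables — and 9 appears only in slot 8's list, so slot 8 = 9.
slot 6 and slot 7 between them cover only {5, 6} — a naked pair. Remove those values from slot 4.
No further eliminations apply; slot 4 can still be any of 1, 2, 8.

1, 2, 8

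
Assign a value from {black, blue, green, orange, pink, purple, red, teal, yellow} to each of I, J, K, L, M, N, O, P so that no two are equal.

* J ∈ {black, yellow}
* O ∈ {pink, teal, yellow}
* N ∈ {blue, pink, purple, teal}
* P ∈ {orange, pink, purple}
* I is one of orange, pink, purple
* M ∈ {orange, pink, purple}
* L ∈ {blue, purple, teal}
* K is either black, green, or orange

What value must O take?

yellow

Among the 8 variables, green fits only K (and all 8 values in {black, blue, green, orange, pink, purple, teal, yellow} must be used), so K = green.
The 7 still-open variables draw from only 7 values {black, blue, orange, pink, purple, teal, yellow}, so each is used; only J can be black, hence J = black.
The 6 still-open variables draw from only 6 values {blue, orange, pink, purple, teal, yellow}, so each is used; only O can be yellow, hence O = yellow.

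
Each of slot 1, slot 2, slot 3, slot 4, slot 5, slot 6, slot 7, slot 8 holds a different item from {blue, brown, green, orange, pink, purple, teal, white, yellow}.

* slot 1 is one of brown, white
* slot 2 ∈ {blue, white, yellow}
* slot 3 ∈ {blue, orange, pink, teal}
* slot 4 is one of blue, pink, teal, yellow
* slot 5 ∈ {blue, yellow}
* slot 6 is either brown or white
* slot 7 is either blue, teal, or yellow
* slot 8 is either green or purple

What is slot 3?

orange

The 2 variables slot 1 and slot 6 are confined to {brown, white}, which locks those values in; drop them from slot 2.
The 2 variables slot 2 and slot 5 are confined to {blue, yellow}, which locks those values in; drop them from slot 3, slot 4, slot 7.
slot 7 must be teal (only option left). Strike teal from slot 3, slot 4.
slot 4's domain is down to {pink}, so slot 4 = pink. Remove pink from slot 3.
So slot 3 = orange.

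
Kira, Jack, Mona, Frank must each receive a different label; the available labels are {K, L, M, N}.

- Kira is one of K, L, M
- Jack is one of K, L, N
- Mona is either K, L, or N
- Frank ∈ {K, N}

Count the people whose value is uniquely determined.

1

Among the 4 variables, M fits only Kira (and all 4 values in {K, L, M, N} must be used), so Kira = M.
Determined: Kira=M. The other people each still have more than one consistent value. That makes 1.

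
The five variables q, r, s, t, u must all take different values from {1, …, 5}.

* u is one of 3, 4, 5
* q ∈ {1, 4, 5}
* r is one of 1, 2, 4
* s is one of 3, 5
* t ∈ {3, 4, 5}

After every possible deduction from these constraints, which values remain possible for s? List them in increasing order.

Among the 5 variables, 2 fits only r (and all 5 values in {1, 2, 3, 4, 5} must be used), so r = 2.
The 4 still-open variables draw from only 4 values {1, 3, 4, 5}, so each is used; only q can be 1, hence q = 1.
No further eliminations apply; s can still be any of 3, 5.

3, 5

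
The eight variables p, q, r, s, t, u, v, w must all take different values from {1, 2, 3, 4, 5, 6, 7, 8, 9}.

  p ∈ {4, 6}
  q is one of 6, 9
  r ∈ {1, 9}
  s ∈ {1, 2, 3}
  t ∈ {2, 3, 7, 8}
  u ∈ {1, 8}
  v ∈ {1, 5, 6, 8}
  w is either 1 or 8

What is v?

The 2 variables u and w are confined to {1, 8}, which locks those values in; drop them from r, s, t, v.
r has just one choice, so r = 9. Eliminate 9 elsewhere: q.
q has just one choice, so q = 6. Strike 6 from p, v.
So v = 5.

5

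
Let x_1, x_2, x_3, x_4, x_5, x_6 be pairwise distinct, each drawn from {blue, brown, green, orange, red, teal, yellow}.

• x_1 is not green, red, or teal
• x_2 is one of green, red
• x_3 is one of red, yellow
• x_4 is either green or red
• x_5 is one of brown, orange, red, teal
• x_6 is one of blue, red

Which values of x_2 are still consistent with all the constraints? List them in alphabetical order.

x_2 and x_4 between them cover only {green, red} — a naked pair. Remove those values from x_3, x_5, x_6.
x_3 must be yellow (only option left). Strike yellow from x_1.
x_6 has just one choice, so x_6 = blue. Eliminate blue elsewhere: x_1.
No further eliminations apply; x_2 can still be any of green, red.

green, red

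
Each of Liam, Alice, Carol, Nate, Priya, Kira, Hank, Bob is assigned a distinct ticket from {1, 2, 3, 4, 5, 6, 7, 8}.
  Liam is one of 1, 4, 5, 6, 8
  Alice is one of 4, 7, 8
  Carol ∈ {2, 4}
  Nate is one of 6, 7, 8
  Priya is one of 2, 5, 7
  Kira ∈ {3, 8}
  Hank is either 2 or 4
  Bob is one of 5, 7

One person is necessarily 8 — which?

The 8 variables together cover exactly {1, 2, 3, 4, 5, 6, 7, 8} — 8 values for 8 variables — and 1 appears only in Liam's list, so Liam = 1.
The 7 still-open variables draw from only 7 values {2, 3, 4, 5, 6, 7, 8}, so each is used; only Kira can be 3, hence Kira = 3.
Among the 6 still-open variables, 6 fits only Nate (and all 6 values in {2, 4, 5, 6, 7, 8} must be used), so Nate = 6.
The 5 still-open variables together cover exactly {2, 4, 5, 7, 8} — 5 values for 5 variables — and 8 appears only in Alice's list, so Alice = 8.

Alice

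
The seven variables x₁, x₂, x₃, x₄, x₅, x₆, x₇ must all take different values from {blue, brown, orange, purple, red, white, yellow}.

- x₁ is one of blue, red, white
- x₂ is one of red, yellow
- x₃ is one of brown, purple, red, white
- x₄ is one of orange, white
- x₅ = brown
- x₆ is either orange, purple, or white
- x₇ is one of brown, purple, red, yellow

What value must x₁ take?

blue

x₅ must be brown (only option left). Remove brown from x₃, x₇.
Among the 6 still-open variables, blue fits only x₁ (and all 6 values in {blue, orange, purple, red, white, yellow} must be used), so x₁ = blue.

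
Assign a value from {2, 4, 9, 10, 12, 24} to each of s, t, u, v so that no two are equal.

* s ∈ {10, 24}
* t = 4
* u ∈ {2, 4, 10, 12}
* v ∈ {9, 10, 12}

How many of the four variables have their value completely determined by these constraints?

t's domain is down to {4}, so t = 4. Strike 4 from u.
Determined: t=4. The other variables each still have more than one consistent value. That makes 1.

1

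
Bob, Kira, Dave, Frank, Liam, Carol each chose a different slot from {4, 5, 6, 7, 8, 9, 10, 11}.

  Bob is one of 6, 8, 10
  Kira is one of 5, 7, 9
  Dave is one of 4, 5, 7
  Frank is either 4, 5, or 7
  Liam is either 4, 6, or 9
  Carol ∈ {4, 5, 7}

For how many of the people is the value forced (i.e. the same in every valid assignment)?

The 3 variables Dave, Frank, Carol are confined to {4, 5, 7}, which locks those values in; drop them from Kira, Liam.
Kira has just one choice, so Kira = 9. Remove 9 from Liam.
Liam has just one choice, so Liam = 6. Remove 6 from Bob.
Determined: Kira=9, Liam=6. The other people each still have more than one consistent value. That makes 2.

2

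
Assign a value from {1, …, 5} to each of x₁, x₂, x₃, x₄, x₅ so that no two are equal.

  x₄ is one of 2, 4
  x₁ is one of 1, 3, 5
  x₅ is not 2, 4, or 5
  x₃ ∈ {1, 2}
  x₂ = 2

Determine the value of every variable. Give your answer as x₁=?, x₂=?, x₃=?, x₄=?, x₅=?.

x₁=5, x₂=2, x₃=1, x₄=4, x₅=3

x₂ must be 2 (only option left). Remove 2 from x₃, x₄.
x₃ must be 1 (only option left). Remove 1 from x₁, x₅.
x₄'s domain is down to {4}, so x₄ = 4.
x₅ has just one choice, so x₅ = 3. So x₁ can't be 3.
x₁ has just one choice, so x₁ = 5.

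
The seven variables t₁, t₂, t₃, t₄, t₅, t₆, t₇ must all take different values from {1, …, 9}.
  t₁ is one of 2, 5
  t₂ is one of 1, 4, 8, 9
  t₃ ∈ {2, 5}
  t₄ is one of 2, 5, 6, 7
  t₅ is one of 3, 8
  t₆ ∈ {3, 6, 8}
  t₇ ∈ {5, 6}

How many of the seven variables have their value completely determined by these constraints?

2

The 2 variables t₁ and t₃ are confined to {2, 5}, which locks those values in; drop them from t₄, t₇.
t₇ has just one choice, so t₇ = 6. Strike 6 from t₄, t₆.
That leaves t₄ = 7.
t₅ and t₆ share exactly the 2 values {3, 8}; by pigeonhole those values go to them, so strike 3, 8 from t₂.
Determined: t₄=7, t₇=6. The other variables each still have more than one consistent value. That makes 2.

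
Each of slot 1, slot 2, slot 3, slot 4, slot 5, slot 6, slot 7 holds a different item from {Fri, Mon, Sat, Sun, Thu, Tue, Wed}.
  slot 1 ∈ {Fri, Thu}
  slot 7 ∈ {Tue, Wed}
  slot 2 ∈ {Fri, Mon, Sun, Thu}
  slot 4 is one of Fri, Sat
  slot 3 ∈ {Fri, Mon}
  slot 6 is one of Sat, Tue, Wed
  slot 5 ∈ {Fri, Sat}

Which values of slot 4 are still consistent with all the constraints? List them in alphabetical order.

Fri, Sat

Among the 7 variables, Sun fits only slot 2 (and all 7 values in {Fri, Mon, Sat, Sun, Thu, Tue, Wed} must be used), so slot 2 = Sun.
The 6 still-open variables together cover exactly {Fri, Mon, Sat, Thu, Tue, Wed} — 6 values for 6 variables — and Mon appears only in slot 3's list, so slot 3 = Mon.
The 5 still-open variables draw from only 5 values {Fri, Sat, Thu, Tue, Wed}, so each is used; only slot 1 can be Thu, hence slot 1 = Thu.
The 2 variables slot 4 and slot 5 are confined to {Fri, Sat}, which locks those values in; drop them from slot 6.
No further eliminations apply; slot 4 can still be any of Fri, Sat.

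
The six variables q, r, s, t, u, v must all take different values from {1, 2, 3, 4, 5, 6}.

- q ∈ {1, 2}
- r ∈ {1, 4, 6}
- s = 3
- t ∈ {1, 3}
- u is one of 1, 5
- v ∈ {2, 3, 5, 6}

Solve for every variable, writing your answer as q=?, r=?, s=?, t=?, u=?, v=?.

q=2, r=4, s=3, t=1, u=5, v=6

s has just one choice, so s = 3. Strike 3 from t, v.
t has just one choice, so t = 1. So q, r, u can't be 1.
That leaves u = 5. Remove 5 from v.
q's domain is down to {2}, so q = 2. Eliminate 2 elsewhere: v.
v's domain is down to {6}, so v = 6. Eliminate 6 elsewhere: r.
r must be 4 (only option left).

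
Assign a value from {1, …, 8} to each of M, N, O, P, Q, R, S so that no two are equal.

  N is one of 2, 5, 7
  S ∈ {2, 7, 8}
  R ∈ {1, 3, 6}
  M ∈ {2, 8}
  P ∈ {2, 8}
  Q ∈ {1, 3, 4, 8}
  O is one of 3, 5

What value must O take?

The 2 variables M and P are confined to {2, 8}, which locks those values in; drop them from N, Q, S.
That leaves S = 7. Remove 7 from N.
N must be 5 (only option left). Eliminate 5 elsewhere: O.
So O = 3.

3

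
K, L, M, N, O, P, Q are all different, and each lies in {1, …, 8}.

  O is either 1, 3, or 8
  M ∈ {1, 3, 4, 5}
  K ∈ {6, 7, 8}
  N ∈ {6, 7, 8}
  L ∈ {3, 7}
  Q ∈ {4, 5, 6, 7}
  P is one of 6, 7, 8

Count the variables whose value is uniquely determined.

K, N, P between them cover only {6, 7, 8} — a naked triple. Remove those values from L, O, Q.
L must be 3 (only option left). Strike 3 from M, O.
That leaves O = 1. Eliminate 1 elsewhere: M.
Determined: L=3, O=1. The other variables each still have more than one consistent value. That makes 2.

2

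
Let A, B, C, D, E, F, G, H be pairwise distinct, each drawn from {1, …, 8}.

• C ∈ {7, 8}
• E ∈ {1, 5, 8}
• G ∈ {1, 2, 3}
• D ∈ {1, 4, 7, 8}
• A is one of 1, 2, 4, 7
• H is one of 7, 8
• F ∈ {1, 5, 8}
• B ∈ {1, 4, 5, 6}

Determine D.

The 8 variables together cover exactly {1, 2, 3, 4, 5, 6, 7, 8} — 8 values for 8 variables — and 3 appears only in G's list, so G = 3.
The 7 still-open variables together cover exactly {1, 2, 4, 5, 6, 7, 8} — 7 values for 7 variables — and 2 appears only in A's list, so A = 2.
The 6 still-open variables draw from only 6 values {1, 4, 5, 6, 7, 8}, so each is used; only B can be 6, hence B = 6.
The 5 still-open variables draw from only 5 values {1, 4, 5, 7, 8}, so each is used; only D can be 4, hence D = 4.

4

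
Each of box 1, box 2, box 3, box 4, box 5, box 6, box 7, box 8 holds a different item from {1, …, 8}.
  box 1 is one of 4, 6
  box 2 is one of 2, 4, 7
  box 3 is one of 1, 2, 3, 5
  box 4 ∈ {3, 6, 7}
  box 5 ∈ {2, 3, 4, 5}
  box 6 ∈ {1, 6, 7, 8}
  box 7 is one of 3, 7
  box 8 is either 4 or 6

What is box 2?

2

The 8 variables together cover exactly {1, 2, 3, 4, 5, 6, 7, 8} — 8 values for 8 variables — and 8 appears only in box 6's list, so box 6 = 8.
The 7 still-open variables draw from only 7 values {1, 2, 3, 4, 5, 6, 7}, so each is used; only box 3 can be 1, hence box 3 = 1.
Among the 6 still-open variables, 5 fits only box 5 (and all 6 values in {2, 3, 4, 5, 6, 7} must be used), so box 5 = 5.
The 5 still-open variables draw from only 5 values {2, 3, 4, 6, 7}, so each is used; only box 2 can be 2, hence box 2 = 2.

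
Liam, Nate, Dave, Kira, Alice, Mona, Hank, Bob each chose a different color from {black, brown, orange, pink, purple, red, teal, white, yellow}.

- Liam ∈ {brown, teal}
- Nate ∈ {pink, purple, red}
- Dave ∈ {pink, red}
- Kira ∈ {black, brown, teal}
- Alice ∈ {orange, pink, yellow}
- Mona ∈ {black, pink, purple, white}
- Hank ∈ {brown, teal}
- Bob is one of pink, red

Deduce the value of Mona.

white

The 2 variables Liam and Hank are confined to {brown, teal}, which locks those values in; drop them from Kira.
Kira must be black (only option left). So Mona can't be black.
Dave and Bob share exactly the 2 values {pink, red}; by pigeonhole those values go to them, so strike pink, red from Nate, Alice, Mona.
Nate must be purple (only option left). Remove purple from Mona.
So Mona = white.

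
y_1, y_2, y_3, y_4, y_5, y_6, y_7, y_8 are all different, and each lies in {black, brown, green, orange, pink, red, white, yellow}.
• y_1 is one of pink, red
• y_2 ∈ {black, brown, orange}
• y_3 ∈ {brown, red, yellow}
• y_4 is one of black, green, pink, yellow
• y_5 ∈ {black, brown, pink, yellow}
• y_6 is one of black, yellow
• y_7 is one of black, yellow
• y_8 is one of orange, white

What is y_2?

orange

Among the 8 variables, green fits only y_4 (and all 8 values in {black, brown, green, orange, pink, red, white, yellow} must be used), so y_4 = green.
Among the 7 still-open variables, white fits only y_8 (and all 7 values in {black, brown, orange, pink, red, white, yellow} must be used), so y_8 = white.
The 6 still-open variables draw from only 6 values {black, brown, orange, pink, red, yellow}, so each is used; only y_2 can be orange, hence y_2 = orange.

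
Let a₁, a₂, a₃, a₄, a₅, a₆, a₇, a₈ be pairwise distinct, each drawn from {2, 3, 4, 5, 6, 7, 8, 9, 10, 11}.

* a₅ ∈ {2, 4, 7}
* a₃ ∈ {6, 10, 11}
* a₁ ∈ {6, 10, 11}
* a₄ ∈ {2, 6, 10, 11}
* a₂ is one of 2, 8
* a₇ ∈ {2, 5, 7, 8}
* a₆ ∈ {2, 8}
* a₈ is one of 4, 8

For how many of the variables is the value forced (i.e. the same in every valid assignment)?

3

Among the 8 variables, 5 fits only a₇ (and all 8 values in {2, 4, 5, 6, 7, 8, 10, 11} must be used), so a₇ = 5.
Among the 7 still-open variables, 7 fits only a₅ (and all 7 values in {2, 4, 6, 7, 8, 10, 11} must be used), so a₅ = 7.
Among the 6 still-open variables, 4 fits only a₈ (and all 6 values in {2, 4, 6, 8, 10, 11} must be used), so a₈ = 4.
a₂ and a₆ between them cover only {2, 8} — a naked pair. Remove those values from a₄.
Determined: a₅=7, a₇=5, a₈=4. The other variables each still have more than one consistent value. That makes 3.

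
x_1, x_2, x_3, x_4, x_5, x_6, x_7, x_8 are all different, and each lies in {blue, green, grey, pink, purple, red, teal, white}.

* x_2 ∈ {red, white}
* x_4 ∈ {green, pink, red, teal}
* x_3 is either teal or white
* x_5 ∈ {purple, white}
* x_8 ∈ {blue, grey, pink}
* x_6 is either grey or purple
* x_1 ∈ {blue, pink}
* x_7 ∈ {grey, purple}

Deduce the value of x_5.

The 8 variables draw from only 8 values {blue, green, grey, pink, purple, red, teal, white}, so each is used; only x_4 can be green, hence x_4 = green.
The 7 still-open variables together cover exactly {blue, grey, pink, purple, red, teal, white} — 7 values for 7 variables — and red appears only in x_2's list, so x_2 = red.
Among the 6 still-open variables, teal fits only x_3 (and all 6 values in {blue, grey, pink, purple, teal, white} must be used), so x_3 = teal.
The 5 still-open variables draw from only 5 values {blue, grey, pink, purple, white}, so each is used; only x_5 can be white, hence x_5 = white.

white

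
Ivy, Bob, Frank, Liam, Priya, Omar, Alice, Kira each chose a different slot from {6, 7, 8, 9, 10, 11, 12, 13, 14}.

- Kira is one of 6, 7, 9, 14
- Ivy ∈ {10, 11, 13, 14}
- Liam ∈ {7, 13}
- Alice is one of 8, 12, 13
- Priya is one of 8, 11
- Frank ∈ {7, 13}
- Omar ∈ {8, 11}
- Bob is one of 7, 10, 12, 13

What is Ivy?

Frank and Liam between them cover only {7, 13} — a naked pair. Remove those values from Ivy, Bob, Alice, Kira.
The 2 variables Priya and Omar are confined to {8, 11}, which locks those values in; drop them from Ivy, Alice.
That leaves Alice = 12. Strike 12 from Bob.
Bob's domain is down to {10}, so Bob = 10. Remove 10 from Ivy.
So Ivy = 14.

14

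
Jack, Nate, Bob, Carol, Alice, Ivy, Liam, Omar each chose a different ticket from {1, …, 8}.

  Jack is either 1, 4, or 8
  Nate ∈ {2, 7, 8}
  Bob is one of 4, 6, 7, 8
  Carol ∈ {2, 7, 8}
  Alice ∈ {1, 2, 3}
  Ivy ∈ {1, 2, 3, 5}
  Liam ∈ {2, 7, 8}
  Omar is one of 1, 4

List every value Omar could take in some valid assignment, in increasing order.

1, 4

The 8 variables draw from only 8 values {1, 2, 3, 4, 5, 6, 7, 8}, so each is used; only Ivy can be 5, hence Ivy = 5.
Among the 7 still-open variables, 3 fits only Alice (and all 7 values in {1, 2, 3, 4, 6, 7, 8} must be used), so Alice = 3.
The 6 still-open variables draw from only 6 values {1, 2, 4, 6, 7, 8}, so each is used; only Bob can be 6, hence Bob = 6.
Nate, Carol, Liam between them cover only {2, 7, 8} — a naked triple. Remove those values from Jack.
No further eliminations apply; Omar can still be any of 1, 4.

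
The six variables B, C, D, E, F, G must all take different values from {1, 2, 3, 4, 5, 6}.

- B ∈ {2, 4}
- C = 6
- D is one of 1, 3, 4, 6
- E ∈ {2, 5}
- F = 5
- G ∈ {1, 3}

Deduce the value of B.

4

C's domain is down to {6}, so C = 6. Eliminate 6 elsewhere: D.
F has just one choice, so F = 5. Eliminate 5 elsewhere: E.
E must be 2 (only option left). Remove 2 from B.
So B = 4.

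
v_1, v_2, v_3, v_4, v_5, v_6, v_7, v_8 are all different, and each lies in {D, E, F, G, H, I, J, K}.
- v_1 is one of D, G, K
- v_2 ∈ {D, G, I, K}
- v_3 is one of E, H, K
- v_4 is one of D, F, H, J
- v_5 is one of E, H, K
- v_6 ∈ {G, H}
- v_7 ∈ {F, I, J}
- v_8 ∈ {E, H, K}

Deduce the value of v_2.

I

v_3, v_5, v_8 between them cover only {E, H, K} — a naked triple. Remove those values from v_1, v_2, v_4, v_6.
That leaves v_6 = G. So v_1, v_2 can't be G.
v_1 has just one choice, so v_1 = D. Strike D from v_2, v_4.
So v_2 = I.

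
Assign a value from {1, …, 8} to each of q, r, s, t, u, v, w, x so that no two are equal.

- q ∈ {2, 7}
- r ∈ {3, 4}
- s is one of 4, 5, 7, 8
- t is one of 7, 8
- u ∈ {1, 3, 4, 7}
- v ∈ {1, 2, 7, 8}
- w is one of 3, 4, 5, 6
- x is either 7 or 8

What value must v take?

1

The 8 variables together cover exactly {1, 2, 3, 4, 5, 6, 7, 8} — 8 values for 8 variables — and 6 appears only in w's list, so w = 6.
The 7 still-open variables together cover exactly {1, 2, 3, 4, 5, 7, 8} — 7 values for 7 variables — and 5 appears only in s's list, so s = 5.
t and x between them cover only {7, 8} — a naked pair. Remove those values from q, u, v.
q has just one choice, so q = 2. Remove 2 from v.
So v = 1.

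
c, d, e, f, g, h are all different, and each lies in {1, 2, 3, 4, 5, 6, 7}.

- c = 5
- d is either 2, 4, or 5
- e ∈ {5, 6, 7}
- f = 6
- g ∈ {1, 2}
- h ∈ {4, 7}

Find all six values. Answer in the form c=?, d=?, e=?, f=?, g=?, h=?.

c must be 5 (only option left). So d, e can't be 5.
That leaves f = 6. Eliminate 6 elsewhere: e.
e has just one choice, so e = 7. So h can't be 7.
h has just one choice, so h = 4. So d can't be 4.
That leaves d = 2. Remove 2 from g.
g's domain is down to {1}, so g = 1.

c=5, d=2, e=7, f=6, g=1, h=4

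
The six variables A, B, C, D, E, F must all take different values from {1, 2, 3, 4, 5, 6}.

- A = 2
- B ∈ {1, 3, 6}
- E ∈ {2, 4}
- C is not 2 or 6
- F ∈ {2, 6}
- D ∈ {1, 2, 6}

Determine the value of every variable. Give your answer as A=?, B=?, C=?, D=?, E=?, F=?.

A=2, B=3, C=5, D=1, E=4, F=6

A has just one choice, so A = 2. Strike 2 from D, E, F.
E has just one choice, so E = 4. Strike 4 from C.
F must be 6 (only option left). Remove 6 from B, D.
That leaves D = 1. Remove 1 from B, C.
B has just one choice, so B = 3. Strike 3 from C.
That leaves C = 5.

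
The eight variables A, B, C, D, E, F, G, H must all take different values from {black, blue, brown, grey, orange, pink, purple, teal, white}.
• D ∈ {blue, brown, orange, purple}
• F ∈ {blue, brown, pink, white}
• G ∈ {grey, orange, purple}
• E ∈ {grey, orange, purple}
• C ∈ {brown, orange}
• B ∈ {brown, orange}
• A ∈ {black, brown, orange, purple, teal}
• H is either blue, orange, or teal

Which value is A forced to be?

B and C share exactly the 2 values {brown, orange}; by pigeonhole those values go to them, so strike brown, orange from A, D, E, F, G, H.
E and G between them cover only {grey, purple} — a naked pair. Remove those values from A, D.
That leaves D = blue. Strike blue from F, H.
That leaves H = teal. Remove teal from A.
So A = black.

black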